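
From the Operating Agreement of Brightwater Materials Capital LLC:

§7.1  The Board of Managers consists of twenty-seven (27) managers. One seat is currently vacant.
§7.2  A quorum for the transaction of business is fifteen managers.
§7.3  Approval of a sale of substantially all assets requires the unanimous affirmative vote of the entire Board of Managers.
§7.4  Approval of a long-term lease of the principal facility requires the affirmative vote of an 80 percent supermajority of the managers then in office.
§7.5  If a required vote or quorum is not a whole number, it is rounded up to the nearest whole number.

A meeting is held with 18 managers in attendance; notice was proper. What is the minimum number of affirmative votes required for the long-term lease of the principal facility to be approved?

The long-term lease of the principal facility requires four-fifths of the managers then in office (26).
4/5 of 26 = 20.80, rounded up to 21.
(Only 18 can vote, so the long-term lease of the principal facility cannot pass at this meeting, but the required vote is still 21.)

21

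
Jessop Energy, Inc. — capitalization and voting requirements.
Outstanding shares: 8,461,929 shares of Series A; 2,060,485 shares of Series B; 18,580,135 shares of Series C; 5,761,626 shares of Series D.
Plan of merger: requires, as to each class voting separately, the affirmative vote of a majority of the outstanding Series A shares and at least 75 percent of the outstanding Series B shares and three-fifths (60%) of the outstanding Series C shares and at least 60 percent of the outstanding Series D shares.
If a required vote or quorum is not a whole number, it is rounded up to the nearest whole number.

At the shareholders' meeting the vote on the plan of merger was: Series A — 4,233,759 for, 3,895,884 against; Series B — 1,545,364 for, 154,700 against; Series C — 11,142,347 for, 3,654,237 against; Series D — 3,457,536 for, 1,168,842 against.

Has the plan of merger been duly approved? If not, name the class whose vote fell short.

Not approved — the Series C shares did not give the required vote.

Series A: a majority of 8461929 is 4230965; 4,230,965 required, 4,233,759 in favor — approved.
Series B: 3/4 of 2060485 = 1545363.75, rounded up to 1545364; 1,545,364 required, 1,545,364 in favor — approved.
Series C: 3/5 of 18580135 = 11148081; 11,148,081 required, 11,142,347 in favor — not approved.
Series D: 3/5 of 5761626 = 3456975.60, rounded up to 3456976; 3,456,976 required, 3,457,536 in favor — approved.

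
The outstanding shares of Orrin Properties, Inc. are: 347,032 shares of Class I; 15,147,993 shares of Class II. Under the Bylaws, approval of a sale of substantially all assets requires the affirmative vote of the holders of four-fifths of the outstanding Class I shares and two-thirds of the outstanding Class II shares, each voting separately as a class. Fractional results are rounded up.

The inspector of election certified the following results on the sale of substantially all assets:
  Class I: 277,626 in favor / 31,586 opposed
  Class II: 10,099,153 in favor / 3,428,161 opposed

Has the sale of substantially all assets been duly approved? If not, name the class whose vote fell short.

Class I: 4/5 of 347032 = 277625.60, rounded up to 277626; 277,626 required, 277,626 in favor — approved.
Class II: 2/3 of 15147993 = 10098662; 10,098,662 required, 10,099,153 in favor — approved.

Approved — every class gave the required vote.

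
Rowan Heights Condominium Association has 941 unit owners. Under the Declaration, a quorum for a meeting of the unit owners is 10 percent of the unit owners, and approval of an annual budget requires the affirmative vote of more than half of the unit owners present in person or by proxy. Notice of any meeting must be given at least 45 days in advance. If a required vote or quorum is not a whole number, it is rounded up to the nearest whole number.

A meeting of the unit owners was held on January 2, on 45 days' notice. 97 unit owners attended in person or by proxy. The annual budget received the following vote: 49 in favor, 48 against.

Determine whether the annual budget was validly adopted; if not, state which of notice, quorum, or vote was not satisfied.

Notice: 45 days given; 45 required. Satisfied.
Quorum: 10% of 941 = 94.10, rounded up to 95; 97 present. Satisfied.
Vote: requires a majority of those present (97); a majority of 97 is 49, so 49 needed; 49 in favor. Satisfied.

Valid — all requirements satisfied.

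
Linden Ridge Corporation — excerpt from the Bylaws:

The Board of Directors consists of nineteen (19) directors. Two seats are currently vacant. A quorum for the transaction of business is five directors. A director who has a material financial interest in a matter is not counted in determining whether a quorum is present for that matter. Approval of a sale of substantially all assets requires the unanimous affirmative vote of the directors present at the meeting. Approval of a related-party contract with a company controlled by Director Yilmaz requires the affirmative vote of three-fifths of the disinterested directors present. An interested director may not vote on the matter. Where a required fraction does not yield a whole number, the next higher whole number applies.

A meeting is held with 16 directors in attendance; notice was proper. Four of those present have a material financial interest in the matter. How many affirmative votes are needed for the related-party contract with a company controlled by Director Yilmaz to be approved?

8

The related-party contract with a company controlled by Director Yilmaz requires three-fifths of the disinterested directors present (16 − 4 = 12).
3/5 of 12 = 7.20, rounded up to 8.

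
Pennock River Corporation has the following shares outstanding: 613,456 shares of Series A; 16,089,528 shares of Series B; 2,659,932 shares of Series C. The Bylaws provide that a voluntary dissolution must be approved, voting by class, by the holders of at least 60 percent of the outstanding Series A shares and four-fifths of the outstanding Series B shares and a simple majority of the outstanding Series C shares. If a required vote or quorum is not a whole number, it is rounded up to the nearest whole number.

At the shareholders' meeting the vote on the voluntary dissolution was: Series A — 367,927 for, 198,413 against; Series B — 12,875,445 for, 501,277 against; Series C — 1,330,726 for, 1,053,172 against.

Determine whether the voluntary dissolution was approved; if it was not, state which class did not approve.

Series A: 3/5 of 613456 = 368073.60, rounded up to 368074; 368,074 required, 367,927 in favor — not approved.
Series B: 4/5 of 16089528 = 12871622.40, rounded up to 12871623; 12,871,623 required, 12,875,445 in favor — approved.
Series C: a majority of 2659932 is 1329967; 1,329,967 required, 1,330,726 in favor — approved.

Not approved — the Series A shares did not give the required vote.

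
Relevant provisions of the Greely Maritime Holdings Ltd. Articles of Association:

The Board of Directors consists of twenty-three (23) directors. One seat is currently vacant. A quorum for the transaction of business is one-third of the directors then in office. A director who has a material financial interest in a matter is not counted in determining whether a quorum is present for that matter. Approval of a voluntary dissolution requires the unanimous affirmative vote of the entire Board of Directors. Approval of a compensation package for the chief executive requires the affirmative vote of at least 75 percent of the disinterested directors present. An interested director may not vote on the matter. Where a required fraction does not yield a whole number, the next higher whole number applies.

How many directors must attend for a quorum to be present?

8

1/3 of 22 = 7.33, rounded up to 8.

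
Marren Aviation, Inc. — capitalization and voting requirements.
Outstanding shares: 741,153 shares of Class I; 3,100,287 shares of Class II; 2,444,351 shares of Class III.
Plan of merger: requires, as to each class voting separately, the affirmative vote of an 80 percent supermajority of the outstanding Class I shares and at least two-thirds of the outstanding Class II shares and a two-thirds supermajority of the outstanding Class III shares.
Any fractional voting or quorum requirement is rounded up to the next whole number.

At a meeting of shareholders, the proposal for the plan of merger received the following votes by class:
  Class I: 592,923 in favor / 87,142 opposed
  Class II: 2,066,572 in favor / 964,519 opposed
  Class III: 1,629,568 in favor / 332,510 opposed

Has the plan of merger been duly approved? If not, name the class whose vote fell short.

Not approved — the Class II shares did not give the required vote.

Class I: 4/5 of 741153 = 592922.40, rounded up to 592923; 592,923 required, 592,923 in favor — approved.
Class II: 2/3 of 3100287 = 2066858; 2,066,858 required, 2,066,572 in favor — not approved.
Class III: 2/3 of 2444351 = 1629567.33, rounded up to 1629568; 1,629,568 required, 1,629,568 in favor — approved.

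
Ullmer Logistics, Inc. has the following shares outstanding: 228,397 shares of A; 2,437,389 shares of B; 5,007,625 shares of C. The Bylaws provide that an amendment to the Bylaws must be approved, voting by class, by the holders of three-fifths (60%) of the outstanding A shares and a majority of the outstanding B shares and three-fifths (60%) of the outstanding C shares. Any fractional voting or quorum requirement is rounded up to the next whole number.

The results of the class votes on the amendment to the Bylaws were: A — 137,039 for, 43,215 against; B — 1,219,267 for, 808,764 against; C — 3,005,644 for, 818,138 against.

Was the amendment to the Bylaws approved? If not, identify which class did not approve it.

A: 3/5 of 228397 = 137038.20, rounded up to 137039; 137,039 required, 137,039 in favor — approved.
B: a majority of 2437389 is 1218695; 1,218,695 required, 1,219,267 in favor — approved.
C: 3/5 of 5007625 = 3004575; 3,004,575 required, 3,005,644 in favor — approved.

Approved — every class gave the required vote.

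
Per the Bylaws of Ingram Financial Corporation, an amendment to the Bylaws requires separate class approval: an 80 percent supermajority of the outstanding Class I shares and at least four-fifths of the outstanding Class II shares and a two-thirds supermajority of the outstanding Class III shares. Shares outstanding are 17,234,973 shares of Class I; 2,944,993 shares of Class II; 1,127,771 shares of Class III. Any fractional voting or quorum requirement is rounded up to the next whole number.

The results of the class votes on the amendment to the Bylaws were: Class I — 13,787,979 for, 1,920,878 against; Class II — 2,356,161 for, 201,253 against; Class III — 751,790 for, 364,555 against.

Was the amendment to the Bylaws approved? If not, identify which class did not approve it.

Not approved — the Class III shares did not give the required vote.

Class I: 4/5 of 17234973 = 13787978.40, rounded up to 13787979; 13,787,979 required, 13,787,979 in favor — approved.
Class II: 4/5 of 2944993 = 2355994.40, rounded up to 2355995; 2,355,995 required, 2,356,161 in favor — approved.
Class III: 2/3 of 1127771 = 751847.33, rounded up to 751848; 751,848 required, 751,790 in favor — not approved.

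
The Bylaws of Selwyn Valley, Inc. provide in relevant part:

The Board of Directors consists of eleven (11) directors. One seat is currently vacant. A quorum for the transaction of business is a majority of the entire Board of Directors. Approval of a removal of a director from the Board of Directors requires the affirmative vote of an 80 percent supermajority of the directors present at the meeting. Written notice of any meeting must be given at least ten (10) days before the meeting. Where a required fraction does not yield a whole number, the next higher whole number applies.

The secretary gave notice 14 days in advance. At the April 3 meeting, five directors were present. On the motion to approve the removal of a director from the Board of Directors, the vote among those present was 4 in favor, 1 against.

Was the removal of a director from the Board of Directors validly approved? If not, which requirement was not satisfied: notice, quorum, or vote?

Notice: 14 days given; 10 required (14 ≥ 10). Satisfied.
Quorum: 5 present; quorum is 6. Not satisfied.
Vote: the removal of a director from the Board of Directors requires four-fifths of the directors present (5). 4/5 of 5 = 4, so 4 affirmative votes are needed; 4 voted in favor. Satisfied. (Moot — without a quorum no business can be validly transacted.)

Invalid — quorum requirement not satisfied.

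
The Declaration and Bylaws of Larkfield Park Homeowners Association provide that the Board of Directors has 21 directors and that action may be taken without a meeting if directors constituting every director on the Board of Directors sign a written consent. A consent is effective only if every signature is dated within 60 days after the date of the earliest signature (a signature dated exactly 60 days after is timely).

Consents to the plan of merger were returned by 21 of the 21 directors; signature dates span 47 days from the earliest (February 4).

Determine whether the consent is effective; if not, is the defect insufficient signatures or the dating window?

Signatures required: all of 21 — unanimous means all 21, so 21 needed; 21 signed. Sufficient.
Dating window: the latest signature is 47 days after the earliest; the limit is 60 days. Within the window.

Effective — both the signature and dating-window requirements are satisfied.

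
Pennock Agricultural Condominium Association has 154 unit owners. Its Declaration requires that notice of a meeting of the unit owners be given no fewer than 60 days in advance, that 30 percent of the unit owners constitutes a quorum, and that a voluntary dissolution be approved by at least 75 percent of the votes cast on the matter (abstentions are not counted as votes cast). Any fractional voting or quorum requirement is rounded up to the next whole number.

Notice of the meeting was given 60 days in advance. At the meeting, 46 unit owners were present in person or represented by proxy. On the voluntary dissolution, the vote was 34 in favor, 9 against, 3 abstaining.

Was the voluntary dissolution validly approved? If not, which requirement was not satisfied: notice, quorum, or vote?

Notice: 60 days given; 60 required. Satisfied.
Quorum: 30% of 154 = 46.20, rounded up to 47; 46 present. Not satisfied.
Vote: requires three-fourths of the votes cast (46 − 3 abstaining = 43); 3/4 of 43 = 32.25, rounded up to 33, so 33 needed; 34 in favor. Satisfied.

Invalid — quorum requirement not satisfied.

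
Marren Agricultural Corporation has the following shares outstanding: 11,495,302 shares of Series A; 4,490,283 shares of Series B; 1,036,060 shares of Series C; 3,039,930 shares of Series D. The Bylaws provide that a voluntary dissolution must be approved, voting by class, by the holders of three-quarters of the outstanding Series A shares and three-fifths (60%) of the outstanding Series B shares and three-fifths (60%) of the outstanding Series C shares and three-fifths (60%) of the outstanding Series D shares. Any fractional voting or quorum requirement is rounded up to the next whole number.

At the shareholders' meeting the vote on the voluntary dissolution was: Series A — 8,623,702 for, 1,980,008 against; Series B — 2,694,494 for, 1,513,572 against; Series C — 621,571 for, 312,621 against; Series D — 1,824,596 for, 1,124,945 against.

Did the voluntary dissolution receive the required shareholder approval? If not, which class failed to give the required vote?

Not approved — the Series C shares did not give the required vote.

Series A: 3/4 of 11495302 = 8621476.50, rounded up to 8621477; 8,621,477 required, 8,623,702 in favor — approved.
Series B: 3/5 of 4490283 = 2694169.80, rounded up to 2694170; 2,694,170 required, 2,694,494 in favor — approved.
Series C: 3/5 of 1036060 = 621636; 621,636 required, 621,571 in favor — not approved.
Series D: 3/5 of 3039930 = 1823958; 1,823,958 required, 1,824,596 in favor — approved.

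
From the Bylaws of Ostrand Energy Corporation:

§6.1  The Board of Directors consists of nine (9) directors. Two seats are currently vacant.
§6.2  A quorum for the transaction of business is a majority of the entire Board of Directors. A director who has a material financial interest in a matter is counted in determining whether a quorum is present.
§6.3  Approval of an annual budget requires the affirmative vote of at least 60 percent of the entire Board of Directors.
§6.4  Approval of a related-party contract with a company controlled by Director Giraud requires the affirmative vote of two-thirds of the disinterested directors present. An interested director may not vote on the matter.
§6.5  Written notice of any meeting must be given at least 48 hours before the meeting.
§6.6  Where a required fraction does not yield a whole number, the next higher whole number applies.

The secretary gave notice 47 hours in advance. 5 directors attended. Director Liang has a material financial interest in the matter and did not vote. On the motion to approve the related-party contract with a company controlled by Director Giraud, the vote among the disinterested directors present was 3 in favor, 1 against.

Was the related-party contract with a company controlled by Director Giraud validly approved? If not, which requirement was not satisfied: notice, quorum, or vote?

Invalid — notice requirement not satisfied.

Notice: 47 hours given; 48 required (47 < 48). Not satisfied.
Quorum: 5 present (interested directors count toward quorum); quorum is 5. Satisfied.
Vote: the related-party contract with a company controlled by Director Giraud requires two-thirds of the disinterested directors present (5 − 1 = 4). 2/3 of 4 = 2.67, rounded up to 3, so 3 affirmative votes are needed; 3 voted in favor. Satisfied.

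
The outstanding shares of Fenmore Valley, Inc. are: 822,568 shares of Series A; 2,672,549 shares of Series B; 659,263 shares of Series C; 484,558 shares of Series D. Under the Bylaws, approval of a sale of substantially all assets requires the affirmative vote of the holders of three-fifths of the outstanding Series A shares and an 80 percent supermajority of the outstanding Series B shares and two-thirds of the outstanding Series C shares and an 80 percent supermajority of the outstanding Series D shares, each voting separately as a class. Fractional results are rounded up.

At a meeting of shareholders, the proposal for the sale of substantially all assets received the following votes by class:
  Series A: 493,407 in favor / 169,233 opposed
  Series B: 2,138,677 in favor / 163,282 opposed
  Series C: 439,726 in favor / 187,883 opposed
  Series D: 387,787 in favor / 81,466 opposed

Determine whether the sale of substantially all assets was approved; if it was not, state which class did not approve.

Not approved — the Series A shares did not give the required vote.

Series A: 3/5 of 822568 = 493540.80, rounded up to 493541; 493,541 required, 493,407 in favor — not approved.
Series B: 4/5 of 2672549 = 2138039.20, rounded up to 2138040; 2,138,040 required, 2,138,677 in favor — approved.
Series C: 2/3 of 659263 = 439508.67, rounded up to 439509; 439,509 required, 439,726 in favor — approved.
Series D: 4/5 of 484558 = 387646.40, rounded up to 387647; 387,647 required, 387,787 in favor — approved.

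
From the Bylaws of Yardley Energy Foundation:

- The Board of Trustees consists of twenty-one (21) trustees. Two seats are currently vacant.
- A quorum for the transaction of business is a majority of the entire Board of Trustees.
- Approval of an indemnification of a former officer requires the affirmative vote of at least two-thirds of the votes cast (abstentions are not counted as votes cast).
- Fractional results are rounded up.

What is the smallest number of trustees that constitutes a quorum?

A majority of 21 is 11.

11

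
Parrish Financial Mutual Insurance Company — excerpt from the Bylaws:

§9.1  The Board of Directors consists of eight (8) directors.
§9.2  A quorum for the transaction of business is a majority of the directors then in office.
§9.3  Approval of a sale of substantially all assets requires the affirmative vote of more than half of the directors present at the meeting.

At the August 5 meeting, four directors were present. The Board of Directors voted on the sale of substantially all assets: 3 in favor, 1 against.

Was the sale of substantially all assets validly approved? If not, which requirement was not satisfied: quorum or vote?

Quorum: 4 present; quorum is 5. Not satisfied.
Vote: the sale of substantially all assets requires a majority of the directors present (4). A majority of 4 is 3, so 3 affirmative votes are needed; 3 voted in favor. Satisfied. (Moot — without a quorum no business can be validly transacted.)

Invalid — quorum requirement not satisfied.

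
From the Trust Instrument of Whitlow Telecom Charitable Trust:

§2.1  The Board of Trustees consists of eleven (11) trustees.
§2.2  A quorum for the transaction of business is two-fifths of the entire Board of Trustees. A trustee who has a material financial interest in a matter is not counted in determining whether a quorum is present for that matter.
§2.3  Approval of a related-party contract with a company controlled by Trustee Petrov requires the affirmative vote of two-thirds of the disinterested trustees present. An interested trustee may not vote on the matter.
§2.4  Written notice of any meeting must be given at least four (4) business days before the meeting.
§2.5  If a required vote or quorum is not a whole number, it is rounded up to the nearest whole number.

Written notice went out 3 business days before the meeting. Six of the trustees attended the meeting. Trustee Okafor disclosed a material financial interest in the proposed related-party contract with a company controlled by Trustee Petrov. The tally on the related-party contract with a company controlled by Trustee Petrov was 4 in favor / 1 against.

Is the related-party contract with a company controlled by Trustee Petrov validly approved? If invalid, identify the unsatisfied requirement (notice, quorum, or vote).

Invalid — notice requirement not satisfied.

Notice: 3 business days given; 4 required (3 < 4). Not satisfied.
Quorum: 6 present, but the 1 interested trustee does not count, leaving 5. Quorum is 5. Satisfied.
Vote: the related-party contract with a company controlled by Trustee Petrov requires two-thirds of the disinterested trustees present (6 − 1 = 5). 2/3 of 5 = 3.33, rounded up to 4, so 4 affirmative votes are needed; 4 voted in favor. Satisfied.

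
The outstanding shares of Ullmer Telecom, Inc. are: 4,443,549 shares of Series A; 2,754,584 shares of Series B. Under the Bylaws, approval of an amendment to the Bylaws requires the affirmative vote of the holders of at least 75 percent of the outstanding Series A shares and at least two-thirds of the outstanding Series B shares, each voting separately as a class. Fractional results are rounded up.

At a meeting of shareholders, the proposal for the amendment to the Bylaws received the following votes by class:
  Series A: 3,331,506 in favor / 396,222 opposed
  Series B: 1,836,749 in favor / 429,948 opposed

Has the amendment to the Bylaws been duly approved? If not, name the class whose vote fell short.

Series A: 3/4 of 4443549 = 3332661.75, rounded up to 3332662; 3,332,662 required, 3,331,506 in favor — not approved.
Series B: 2/3 of 2754584 = 1836389.33, rounded up to 1836390; 1,836,390 required, 1,836,749 in favor — approved.

Not approved — the Series A shares did not give the required vote.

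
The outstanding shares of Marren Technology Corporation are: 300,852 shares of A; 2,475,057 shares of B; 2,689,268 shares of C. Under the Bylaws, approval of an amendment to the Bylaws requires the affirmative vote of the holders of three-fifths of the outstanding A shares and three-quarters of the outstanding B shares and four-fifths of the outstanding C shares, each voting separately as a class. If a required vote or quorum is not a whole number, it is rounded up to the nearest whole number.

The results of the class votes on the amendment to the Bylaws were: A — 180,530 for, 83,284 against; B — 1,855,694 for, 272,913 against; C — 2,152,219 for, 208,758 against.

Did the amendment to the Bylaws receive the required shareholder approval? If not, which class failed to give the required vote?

A: 3/5 of 300852 = 180511.20, rounded up to 180512; 180,512 required, 180,530 in favor — approved.
B: 3/4 of 2475057 = 1856292.75, rounded up to 1856293; 1,856,293 required, 1,855,694 in favor — not approved.
C: 4/5 of 2689268 = 2151414.40, rounded up to 2151415; 2,151,415 required, 2,152,219 in favor — approved.

Not approved — the B shares did not give the required vote.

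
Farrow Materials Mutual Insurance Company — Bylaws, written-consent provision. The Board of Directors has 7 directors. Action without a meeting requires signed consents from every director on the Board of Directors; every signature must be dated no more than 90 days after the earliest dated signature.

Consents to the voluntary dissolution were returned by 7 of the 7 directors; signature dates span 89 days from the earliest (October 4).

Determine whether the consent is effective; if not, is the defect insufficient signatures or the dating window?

Effective — both the signature and dating-window requirements are satisfied.

Signatures required: the unanimous vote of 7 — unanimous means all 7, so 7 needed; 7 signed. Sufficient.
Dating window: the latest signature is 89 days after the earliest; the limit is 90 days. Within the window.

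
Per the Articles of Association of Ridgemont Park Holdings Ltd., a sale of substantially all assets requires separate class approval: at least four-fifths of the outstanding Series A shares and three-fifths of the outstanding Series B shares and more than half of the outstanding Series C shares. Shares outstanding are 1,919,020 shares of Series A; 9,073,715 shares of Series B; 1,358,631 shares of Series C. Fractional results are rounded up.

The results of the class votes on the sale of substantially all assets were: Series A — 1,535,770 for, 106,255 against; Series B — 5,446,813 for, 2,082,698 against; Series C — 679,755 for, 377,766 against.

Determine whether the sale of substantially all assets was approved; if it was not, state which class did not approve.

Series A: 4/5 of 1919020 = 1535216; 1,535,216 required, 1,535,770 in favor — approved.
Series B: 3/5 of 9073715 = 5444229; 5,444,229 required, 5,446,813 in favor — approved.
Series C: a majority of 1358631 is 679316; 679,316 required, 679,755 in favor — approved.

Approved — every class gave the required vote.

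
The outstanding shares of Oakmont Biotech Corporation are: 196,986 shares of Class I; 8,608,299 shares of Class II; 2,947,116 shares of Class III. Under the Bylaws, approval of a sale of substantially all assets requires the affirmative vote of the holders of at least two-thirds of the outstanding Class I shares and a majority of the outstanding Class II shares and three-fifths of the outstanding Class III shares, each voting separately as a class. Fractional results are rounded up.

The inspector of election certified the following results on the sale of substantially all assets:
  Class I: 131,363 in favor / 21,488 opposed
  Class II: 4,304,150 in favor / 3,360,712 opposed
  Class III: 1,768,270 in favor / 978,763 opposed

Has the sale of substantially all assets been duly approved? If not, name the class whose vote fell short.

Approved — every class gave the required vote.

Class I: 2/3 of 196986 = 131324; 131,324 required, 131,363 in favor — approved.
Class II: a majority of 8608299 is 4304150; 4,304,150 required, 4,304,150 in favor — approved.
Class III: 3/5 of 2947116 = 1768269.60, rounded up to 1768270; 1,768,270 required, 1,768,270 in favor — approved.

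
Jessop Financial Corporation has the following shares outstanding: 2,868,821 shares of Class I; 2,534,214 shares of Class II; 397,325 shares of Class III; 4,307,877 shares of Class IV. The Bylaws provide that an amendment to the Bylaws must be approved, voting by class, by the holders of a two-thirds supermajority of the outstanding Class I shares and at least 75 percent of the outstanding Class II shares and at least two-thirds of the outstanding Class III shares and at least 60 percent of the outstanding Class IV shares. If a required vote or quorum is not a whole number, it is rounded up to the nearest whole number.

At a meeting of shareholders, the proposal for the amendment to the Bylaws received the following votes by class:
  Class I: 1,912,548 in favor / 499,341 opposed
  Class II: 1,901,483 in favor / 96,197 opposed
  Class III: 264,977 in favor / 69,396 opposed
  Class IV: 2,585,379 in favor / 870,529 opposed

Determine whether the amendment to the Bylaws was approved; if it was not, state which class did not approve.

Approved — every class gave the required vote.

Class I: 2/3 of 2868821 = 1912547.33, rounded up to 1912548; 1,912,548 required, 1,912,548 in favor — approved.
Class II: 3/4 of 2534214 = 1900660.50, rounded up to 1900661; 1,900,661 required, 1,901,483 in favor — approved.
Class III: 2/3 of 397325 = 264883.33, rounded up to 264884; 264,884 required, 264,977 in favor — approved.
Class IV: 3/5 of 4307877 = 2584726.20, rounded up to 2584727; 2,584,727 required, 2,585,379 in favor — approved.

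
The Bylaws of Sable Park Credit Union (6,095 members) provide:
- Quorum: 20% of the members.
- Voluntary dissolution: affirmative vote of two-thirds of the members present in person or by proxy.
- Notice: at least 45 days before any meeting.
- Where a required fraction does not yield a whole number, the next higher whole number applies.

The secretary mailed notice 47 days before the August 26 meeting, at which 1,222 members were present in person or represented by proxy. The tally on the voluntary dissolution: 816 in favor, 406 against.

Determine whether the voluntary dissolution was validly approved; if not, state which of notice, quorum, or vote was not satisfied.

Notice: 47 days given; 45 required. Satisfied.
Quorum: 20% of 6,095 = 1,219; 1,222 present. Satisfied.
Vote: requires two-thirds of those present (1,222); 2/3 of 1222 = 814.67, rounded up to 815, so 815 needed; 816 in favor. Satisfied.

Valid — all requirements satisfied.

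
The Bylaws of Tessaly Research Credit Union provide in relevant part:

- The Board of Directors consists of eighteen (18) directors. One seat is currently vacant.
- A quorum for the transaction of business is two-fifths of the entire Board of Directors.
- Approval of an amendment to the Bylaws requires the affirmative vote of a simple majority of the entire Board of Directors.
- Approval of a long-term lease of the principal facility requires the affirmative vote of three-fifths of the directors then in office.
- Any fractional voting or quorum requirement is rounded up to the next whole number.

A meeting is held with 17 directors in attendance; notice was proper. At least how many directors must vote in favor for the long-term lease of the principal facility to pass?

The long-term lease of the principal facility requires three-fifths of the directors then in office (17).
3/5 of 17 = 10.20, rounded up to 11.

11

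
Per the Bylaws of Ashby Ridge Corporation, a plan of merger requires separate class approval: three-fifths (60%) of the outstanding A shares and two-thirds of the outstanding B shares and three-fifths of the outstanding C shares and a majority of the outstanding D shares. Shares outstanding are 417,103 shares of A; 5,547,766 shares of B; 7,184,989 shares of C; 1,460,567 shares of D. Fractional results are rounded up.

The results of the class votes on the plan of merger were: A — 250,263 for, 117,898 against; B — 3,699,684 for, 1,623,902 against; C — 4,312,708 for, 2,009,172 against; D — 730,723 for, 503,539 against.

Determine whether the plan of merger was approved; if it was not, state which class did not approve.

A: 3/5 of 417103 = 250261.80, rounded up to 250262; 250,262 required, 250,263 in favor — approved.
B: 2/3 of 5547766 = 3698510.67, rounded up to 3698511; 3,698,511 required, 3,699,684 in favor — approved.
C: 3/5 of 7184989 = 4310993.40, rounded up to 4310994; 4,310,994 required, 4,312,708 in favor — approved.
D: a majority of 1460567 is 730284; 730,284 required, 730,723 in favor — approved.

Approved — every class gave the required vote.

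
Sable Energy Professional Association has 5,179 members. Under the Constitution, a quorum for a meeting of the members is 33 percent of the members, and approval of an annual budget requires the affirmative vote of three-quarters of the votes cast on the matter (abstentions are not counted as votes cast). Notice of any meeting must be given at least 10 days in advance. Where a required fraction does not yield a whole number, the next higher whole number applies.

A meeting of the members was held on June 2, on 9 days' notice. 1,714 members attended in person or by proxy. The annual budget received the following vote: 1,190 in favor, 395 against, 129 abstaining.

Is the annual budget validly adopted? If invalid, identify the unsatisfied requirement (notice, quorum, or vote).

Invalid — notice requirement not satisfied.

Notice: 9 days given; 10 required. Not satisfied.
Quorum: 33% of 5,179 = 1,709.07, rounded up to 1,710; 1,714 present. Satisfied.
Vote: requires three-fourths of the votes cast (1,714 − 129 abstaining = 1,585); 3/4 of 1585 = 1188.75, rounded up to 1189, so 1,189 needed; 1,190 in favor. Satisfied.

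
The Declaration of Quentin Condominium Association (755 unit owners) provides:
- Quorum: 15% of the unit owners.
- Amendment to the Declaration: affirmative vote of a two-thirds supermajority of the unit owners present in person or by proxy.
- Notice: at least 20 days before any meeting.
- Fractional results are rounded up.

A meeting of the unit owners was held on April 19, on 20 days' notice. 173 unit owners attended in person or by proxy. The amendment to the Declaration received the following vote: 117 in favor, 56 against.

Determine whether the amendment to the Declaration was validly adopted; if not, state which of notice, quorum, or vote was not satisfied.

Notice: 20 days given; 20 required. Satisfied.
Quorum: 15% of 755 = 113.25, rounded up to 114; 173 present. Satisfied.
Vote: requires two-thirds of those present (173); 2/3 of 173 = 115.33, rounded up to 116, so 116 needed; 117 in favor. Satisfied.

Valid — all requirements satisfied.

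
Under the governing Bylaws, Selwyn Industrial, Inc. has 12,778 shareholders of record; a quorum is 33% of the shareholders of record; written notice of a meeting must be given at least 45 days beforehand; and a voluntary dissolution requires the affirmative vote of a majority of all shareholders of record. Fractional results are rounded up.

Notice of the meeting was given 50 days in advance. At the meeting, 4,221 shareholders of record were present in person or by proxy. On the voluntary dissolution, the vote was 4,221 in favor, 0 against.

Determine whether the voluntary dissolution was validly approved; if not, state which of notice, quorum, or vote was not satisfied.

Notice: 50 days given; 45 required. Satisfied.
Quorum: 33% of 12,778 = 4,216.74, rounded up to 4,217; 4,221 present. Satisfied.
Vote: requires a majority of all shareholders of record (12,778); a majority of 12778 is 6390, so 6,390 needed; 4,221 in favor. Not satisfied.

Invalid — vote requirement not satisfied.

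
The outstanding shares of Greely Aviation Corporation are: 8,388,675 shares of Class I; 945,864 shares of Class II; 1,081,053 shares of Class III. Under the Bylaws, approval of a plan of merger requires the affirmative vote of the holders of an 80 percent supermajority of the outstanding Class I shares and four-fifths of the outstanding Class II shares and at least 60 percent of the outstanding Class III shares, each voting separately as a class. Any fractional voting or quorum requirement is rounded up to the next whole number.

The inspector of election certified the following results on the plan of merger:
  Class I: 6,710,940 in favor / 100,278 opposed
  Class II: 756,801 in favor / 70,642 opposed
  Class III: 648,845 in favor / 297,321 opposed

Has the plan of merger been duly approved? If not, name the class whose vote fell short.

Class I: 4/5 of 8388675 = 6710940; 6,710,940 required, 6,710,940 in favor — approved.
Class II: 4/5 of 945864 = 756691.20, rounded up to 756692; 756,692 required, 756,801 in favor — approved.
Class III: 3/5 of 1081053 = 648631.80, rounded up to 648632; 648,632 required, 648,845 in favor — approved.

Approved — every class gave the required vote.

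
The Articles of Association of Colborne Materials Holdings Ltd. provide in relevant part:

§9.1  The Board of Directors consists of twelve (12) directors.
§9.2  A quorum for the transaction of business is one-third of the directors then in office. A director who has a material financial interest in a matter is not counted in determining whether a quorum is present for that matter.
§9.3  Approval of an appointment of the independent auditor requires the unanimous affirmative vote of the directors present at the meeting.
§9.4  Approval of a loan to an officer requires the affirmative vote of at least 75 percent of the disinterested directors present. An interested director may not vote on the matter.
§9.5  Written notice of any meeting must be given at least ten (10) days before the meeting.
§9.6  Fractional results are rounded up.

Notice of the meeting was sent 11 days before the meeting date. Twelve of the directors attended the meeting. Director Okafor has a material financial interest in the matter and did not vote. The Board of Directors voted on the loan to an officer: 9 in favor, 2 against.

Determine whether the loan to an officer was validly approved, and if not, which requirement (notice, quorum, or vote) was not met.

Valid — all requirements satisfied.

Notice: 11 days given; 10 required (11 ≥ 10). Satisfied.
Quorum: 12 present, but the 1 interested director does not count, leaving 11. Quorum is 4. Satisfied.
Vote: the loan to an officer requires three-fourths of the disinterested directors present (12 − 1 = 11). 3/4 of 11 = 8.25, rounded up to 9, so 9 affirmative votes are needed; 9 voted in favor. Satisfied.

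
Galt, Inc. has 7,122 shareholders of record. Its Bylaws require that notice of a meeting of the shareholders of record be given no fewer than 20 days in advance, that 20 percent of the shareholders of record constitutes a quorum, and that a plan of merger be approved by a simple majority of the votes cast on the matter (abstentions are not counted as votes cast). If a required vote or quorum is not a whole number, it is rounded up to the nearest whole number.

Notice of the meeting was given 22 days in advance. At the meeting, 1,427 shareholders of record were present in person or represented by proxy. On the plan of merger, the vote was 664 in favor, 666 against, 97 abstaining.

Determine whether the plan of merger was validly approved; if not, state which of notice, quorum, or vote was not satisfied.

Notice: 22 days given; 20 required. Satisfied.
Quorum: 20% of 7,122 = 1,424.40, rounded up to 1,425; 1,427 present. Satisfied.
Vote: requires a majority of the votes cast (1,427 − 97 abstaining = 1,330); a majority of 1330 is 666, so 666 needed; 664 in favor. Not satisfied.

Invalid — vote requirement not satisfied.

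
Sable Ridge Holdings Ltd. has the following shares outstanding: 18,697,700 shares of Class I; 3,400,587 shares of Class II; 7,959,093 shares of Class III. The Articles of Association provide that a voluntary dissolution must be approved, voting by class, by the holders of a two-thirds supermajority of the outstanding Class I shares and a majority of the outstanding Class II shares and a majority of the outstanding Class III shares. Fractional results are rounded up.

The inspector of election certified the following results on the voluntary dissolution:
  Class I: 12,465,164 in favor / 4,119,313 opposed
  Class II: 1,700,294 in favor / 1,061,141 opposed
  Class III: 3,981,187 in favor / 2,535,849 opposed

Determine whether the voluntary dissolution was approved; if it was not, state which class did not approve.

Approved — every class gave the required vote.

Class I: 2/3 of 18697700 = 12465133.33, rounded up to 12465134; 12,465,134 required, 12,465,164 in favor — approved.
Class II: a majority of 3400587 is 1700294; 1,700,294 required, 1,700,294 in favor — approved.
Class III: a majority of 7959093 is 3979547; 3,979,547 required, 3,981,187 in favor — approved.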